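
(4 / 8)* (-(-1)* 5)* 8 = 20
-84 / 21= -4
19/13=1.46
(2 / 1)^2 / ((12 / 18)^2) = 9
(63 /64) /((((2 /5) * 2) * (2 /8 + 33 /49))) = 15435 /11584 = 1.33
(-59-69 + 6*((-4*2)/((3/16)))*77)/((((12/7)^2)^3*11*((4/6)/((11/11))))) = -18235595/171072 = -106.60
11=11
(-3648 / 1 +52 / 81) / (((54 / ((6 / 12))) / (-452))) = 33384268 / 2187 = 15264.87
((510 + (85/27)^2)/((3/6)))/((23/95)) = 4294.92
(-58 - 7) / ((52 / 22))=-55 / 2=-27.50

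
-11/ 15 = -0.73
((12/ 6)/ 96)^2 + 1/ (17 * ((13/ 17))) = 2317/ 29952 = 0.08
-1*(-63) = 63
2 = 2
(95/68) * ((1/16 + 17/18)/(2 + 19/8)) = 2755/8568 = 0.32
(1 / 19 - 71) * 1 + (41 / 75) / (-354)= -35790179 / 504450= -70.95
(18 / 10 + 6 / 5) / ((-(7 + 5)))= -1 / 4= -0.25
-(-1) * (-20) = -20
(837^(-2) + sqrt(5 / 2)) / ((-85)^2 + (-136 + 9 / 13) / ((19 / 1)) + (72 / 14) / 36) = 1729 / 8743072396671 + 1729*sqrt(10) / 24959918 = 0.00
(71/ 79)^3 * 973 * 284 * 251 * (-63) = -3172044150.98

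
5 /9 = 0.56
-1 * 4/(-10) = 2/5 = 0.40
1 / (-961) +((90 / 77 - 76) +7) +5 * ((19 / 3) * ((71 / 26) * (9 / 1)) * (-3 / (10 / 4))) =-963649517 / 961961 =-1001.76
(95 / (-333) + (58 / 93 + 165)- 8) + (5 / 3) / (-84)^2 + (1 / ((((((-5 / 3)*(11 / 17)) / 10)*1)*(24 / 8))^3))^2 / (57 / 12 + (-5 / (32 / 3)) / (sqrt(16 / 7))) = 2966024478720*sqrt(7) / 652092116929 + 5410053434639889851111 / 15832598363032573584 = 353.74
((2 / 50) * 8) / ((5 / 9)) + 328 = 41072 / 125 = 328.58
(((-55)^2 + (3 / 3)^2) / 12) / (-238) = -89 / 84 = -1.06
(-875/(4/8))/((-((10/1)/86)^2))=129430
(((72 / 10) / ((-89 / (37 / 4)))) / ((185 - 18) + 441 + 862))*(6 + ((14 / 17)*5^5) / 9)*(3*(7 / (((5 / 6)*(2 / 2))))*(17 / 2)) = -2479074 / 77875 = -31.83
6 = 6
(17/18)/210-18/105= -0.17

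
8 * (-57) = -456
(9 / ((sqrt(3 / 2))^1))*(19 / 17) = 57*sqrt(6) / 17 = 8.21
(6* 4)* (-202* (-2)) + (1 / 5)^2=9696.04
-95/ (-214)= 95/ 214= 0.44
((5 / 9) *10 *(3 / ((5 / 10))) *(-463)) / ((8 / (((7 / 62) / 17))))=-81025 / 6324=-12.81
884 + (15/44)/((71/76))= 884.36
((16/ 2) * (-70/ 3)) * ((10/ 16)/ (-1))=350/ 3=116.67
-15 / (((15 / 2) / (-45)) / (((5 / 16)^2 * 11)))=12375 / 128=96.68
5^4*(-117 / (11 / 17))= -1243125 / 11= -113011.36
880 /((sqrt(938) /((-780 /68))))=-85800 * sqrt(938) /7973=-329.58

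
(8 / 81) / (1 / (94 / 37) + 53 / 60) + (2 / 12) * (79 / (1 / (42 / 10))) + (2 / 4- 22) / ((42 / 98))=2533093 / 486135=5.21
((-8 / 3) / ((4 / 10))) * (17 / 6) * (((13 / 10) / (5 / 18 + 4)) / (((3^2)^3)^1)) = -0.01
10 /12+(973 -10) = 5783 /6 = 963.83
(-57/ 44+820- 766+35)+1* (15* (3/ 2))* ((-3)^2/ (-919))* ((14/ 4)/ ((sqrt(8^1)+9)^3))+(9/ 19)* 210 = 711585* sqrt(2)/ 715013246+13985608486747/ 74718884207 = 187.18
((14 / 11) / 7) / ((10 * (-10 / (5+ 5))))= -1 / 55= -0.02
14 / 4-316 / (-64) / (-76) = 4177 / 1216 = 3.44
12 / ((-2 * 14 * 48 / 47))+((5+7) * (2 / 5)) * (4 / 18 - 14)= -111809 / 1680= -66.55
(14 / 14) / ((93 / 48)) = 16 / 31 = 0.52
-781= -781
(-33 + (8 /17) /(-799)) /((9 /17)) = -448247 /7191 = -62.33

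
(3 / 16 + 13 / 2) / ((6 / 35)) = 3745 / 96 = 39.01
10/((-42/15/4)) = -100/7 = -14.29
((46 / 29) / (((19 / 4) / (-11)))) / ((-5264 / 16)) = 2024 / 181279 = 0.01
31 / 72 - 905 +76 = -59657 / 72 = -828.57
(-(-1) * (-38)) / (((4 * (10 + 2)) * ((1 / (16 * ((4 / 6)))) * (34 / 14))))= -3.48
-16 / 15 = -1.07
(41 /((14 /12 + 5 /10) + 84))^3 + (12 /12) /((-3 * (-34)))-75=-74.88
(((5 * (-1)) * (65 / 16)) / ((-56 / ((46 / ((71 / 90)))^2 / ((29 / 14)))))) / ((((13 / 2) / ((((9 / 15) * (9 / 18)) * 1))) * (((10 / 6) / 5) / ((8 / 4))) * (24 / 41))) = 658803375 / 2339024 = 281.66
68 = 68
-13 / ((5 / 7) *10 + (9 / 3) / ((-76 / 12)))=-1729 / 887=-1.95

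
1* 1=1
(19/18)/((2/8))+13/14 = 649/126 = 5.15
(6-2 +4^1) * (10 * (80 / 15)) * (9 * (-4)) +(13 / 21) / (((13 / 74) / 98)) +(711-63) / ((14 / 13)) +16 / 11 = -3329056 / 231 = -14411.50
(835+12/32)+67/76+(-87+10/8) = 114077/152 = 750.51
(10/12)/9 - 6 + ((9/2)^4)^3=7625596831675/110592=68952517.65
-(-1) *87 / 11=87 / 11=7.91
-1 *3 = -3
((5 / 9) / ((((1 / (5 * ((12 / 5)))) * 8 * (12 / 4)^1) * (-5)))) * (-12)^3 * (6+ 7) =1248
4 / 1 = 4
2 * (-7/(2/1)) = -7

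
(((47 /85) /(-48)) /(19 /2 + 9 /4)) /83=-1 /84660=-0.00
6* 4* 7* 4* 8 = 5376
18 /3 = 6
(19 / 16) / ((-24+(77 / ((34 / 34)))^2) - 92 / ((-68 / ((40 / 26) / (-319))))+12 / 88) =1339481 / 6660891976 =0.00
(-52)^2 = 2704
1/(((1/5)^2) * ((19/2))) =50/19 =2.63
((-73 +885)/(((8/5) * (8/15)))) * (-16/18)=-5075/6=-845.83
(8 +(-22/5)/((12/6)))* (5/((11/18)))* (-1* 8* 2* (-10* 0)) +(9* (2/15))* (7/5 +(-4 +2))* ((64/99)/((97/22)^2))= -5632/235225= -0.02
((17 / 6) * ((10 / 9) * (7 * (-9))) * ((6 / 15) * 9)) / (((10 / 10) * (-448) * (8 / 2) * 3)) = 17 / 128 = 0.13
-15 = -15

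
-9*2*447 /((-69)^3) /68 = 149 /413678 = 0.00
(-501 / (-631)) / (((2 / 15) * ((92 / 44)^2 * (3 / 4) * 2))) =303105 / 333799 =0.91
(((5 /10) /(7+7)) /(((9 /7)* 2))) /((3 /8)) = 1 /27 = 0.04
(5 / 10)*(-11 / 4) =-11 / 8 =-1.38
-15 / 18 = -5 / 6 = -0.83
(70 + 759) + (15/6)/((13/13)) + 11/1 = 1685/2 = 842.50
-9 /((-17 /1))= 9 /17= 0.53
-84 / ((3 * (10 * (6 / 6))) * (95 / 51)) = -714 / 475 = -1.50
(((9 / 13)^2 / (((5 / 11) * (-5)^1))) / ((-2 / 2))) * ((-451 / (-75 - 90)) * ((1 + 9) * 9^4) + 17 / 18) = 319574871 / 8450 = 37819.51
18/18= 1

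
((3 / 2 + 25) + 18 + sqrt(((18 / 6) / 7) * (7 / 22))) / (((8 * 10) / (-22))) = -979 / 80-sqrt(66) / 80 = -12.34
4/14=2/7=0.29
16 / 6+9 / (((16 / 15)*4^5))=131477 / 49152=2.67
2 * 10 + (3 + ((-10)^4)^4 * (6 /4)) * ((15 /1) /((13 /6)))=1350000000000000530 /13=103846153846153886.92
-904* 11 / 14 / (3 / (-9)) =14916 / 7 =2130.86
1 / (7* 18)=1 / 126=0.01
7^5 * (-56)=-941192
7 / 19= 0.37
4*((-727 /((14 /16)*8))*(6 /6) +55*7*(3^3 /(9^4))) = -695864 /1701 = -409.09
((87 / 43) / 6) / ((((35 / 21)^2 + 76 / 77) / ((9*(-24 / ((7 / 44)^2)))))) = -600291648 / 785309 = -764.40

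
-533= -533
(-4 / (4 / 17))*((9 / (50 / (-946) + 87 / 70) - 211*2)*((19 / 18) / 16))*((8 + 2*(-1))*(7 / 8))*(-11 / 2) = -25382770567 / 1891248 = -13421.18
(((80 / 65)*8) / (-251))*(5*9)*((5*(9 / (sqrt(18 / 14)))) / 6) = -14400*sqrt(7) / 3263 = -11.68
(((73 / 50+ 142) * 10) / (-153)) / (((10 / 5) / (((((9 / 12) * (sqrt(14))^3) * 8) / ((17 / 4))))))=-133896 * sqrt(14) / 1445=-346.71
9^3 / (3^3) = 27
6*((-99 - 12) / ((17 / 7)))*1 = -274.24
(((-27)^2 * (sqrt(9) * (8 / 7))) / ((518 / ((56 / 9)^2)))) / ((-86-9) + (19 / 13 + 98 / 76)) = -3414528 / 1686127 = -2.03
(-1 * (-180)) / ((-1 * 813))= -0.22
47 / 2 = 23.50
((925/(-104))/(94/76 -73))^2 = 308880625/20108374416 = 0.02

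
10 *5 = 50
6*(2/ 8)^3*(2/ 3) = 1/ 16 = 0.06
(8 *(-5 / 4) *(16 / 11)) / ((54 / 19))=-5.12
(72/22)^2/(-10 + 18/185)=-29970/27709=-1.08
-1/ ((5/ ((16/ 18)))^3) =-512/ 91125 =-0.01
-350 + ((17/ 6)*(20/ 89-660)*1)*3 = -530270/ 89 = -5958.09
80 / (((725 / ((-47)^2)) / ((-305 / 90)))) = -1077992 / 1305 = -826.05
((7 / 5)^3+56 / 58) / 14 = 0.26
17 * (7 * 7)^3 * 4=8000132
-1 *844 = -844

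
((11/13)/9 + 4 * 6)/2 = 2819/234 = 12.05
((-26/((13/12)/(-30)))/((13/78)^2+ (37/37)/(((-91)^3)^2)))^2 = 671846399.91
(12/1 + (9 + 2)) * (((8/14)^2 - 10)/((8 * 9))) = -1817/588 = -3.09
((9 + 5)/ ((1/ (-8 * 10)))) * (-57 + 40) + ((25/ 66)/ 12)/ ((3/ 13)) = 45239365/ 2376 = 19040.14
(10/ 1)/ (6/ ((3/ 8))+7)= 10/ 23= 0.43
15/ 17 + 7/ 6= 2.05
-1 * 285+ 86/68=-9647/34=-283.74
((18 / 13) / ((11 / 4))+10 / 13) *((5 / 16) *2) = 35 / 44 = 0.80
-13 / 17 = -0.76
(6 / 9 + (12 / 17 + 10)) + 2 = 682 / 51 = 13.37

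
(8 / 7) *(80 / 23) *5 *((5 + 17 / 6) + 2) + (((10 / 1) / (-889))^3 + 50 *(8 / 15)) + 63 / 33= 39821198217347 / 177756628357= 224.02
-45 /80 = -9 /16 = -0.56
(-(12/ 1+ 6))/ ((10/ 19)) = -171/ 5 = -34.20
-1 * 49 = -49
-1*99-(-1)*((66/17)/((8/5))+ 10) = -5887/68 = -86.57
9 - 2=7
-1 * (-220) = 220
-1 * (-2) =2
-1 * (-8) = 8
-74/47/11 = -74/517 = -0.14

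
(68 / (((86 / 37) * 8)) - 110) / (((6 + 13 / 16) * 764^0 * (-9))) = 24388 / 14061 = 1.73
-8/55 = -0.15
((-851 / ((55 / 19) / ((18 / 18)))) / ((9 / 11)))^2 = 261436561 / 2025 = 129104.47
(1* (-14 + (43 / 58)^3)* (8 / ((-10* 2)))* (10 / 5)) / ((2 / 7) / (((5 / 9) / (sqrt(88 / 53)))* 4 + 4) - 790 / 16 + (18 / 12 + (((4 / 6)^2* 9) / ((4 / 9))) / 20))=-5711567031746716 / 24863863976872727 + 133663874400* sqrt(1166) / 24863863976872727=-0.23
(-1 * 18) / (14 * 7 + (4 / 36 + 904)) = -162 / 9019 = -0.02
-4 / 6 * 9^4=-4374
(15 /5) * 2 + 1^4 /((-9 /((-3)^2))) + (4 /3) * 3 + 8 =17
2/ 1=2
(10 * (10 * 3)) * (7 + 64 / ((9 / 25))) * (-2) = -332600 / 3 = -110866.67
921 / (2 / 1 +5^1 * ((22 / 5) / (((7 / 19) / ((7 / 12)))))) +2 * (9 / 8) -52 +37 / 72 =-385573 / 15912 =-24.23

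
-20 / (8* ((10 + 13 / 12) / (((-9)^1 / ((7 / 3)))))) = 810 / 931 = 0.87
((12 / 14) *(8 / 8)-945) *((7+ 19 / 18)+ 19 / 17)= -883403 / 102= -8660.81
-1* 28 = -28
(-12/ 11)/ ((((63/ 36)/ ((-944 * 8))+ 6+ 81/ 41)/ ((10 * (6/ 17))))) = -0.48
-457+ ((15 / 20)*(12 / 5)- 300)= -755.20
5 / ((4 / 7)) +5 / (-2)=25 / 4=6.25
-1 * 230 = -230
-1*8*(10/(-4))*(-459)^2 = 4213620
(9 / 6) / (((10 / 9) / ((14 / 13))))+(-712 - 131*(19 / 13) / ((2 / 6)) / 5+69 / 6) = -10581 / 13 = -813.92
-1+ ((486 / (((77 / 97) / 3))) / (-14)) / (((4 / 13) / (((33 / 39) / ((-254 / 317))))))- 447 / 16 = 41950793 / 99568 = 421.33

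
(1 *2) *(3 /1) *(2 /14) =6 /7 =0.86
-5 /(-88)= 5 /88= 0.06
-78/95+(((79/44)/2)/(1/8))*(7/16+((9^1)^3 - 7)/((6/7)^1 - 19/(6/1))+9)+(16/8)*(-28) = -3623534841/1621840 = -2234.21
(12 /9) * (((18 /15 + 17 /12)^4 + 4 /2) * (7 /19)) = 4434452407 /184680000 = 24.01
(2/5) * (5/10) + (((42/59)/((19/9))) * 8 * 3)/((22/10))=239131/61655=3.88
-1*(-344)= 344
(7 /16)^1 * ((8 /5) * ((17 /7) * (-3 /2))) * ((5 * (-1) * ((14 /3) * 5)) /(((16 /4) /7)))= 4165 /8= 520.62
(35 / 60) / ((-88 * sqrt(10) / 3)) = -7 * sqrt(10) / 3520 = -0.01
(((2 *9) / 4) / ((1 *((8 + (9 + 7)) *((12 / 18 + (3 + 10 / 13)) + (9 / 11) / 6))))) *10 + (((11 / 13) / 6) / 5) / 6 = 951907 / 2294955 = 0.41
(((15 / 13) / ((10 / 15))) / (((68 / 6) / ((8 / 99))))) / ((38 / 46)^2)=15870 / 877591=0.02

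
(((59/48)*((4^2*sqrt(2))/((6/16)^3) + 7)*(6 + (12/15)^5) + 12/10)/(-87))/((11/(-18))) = 4173331/3987500 + 1194665984*sqrt(2)/26915625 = 63.82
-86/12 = -43/6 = -7.17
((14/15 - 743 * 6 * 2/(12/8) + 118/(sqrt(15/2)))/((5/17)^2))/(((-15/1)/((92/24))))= 296276731/16875 - 392173 * sqrt(30)/16875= 17429.85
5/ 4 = 1.25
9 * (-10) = -90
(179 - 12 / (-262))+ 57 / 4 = 193.30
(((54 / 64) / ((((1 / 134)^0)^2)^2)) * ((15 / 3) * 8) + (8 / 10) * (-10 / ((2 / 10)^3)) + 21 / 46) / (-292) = 88853 / 26864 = 3.31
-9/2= -4.50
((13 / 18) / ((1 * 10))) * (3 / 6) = 13 / 360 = 0.04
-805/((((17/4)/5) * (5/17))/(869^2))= -2431618420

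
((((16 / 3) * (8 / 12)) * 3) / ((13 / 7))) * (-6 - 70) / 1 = -17024 / 39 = -436.51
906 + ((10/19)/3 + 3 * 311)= 104833/57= 1839.18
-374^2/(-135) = 139876/135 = 1036.12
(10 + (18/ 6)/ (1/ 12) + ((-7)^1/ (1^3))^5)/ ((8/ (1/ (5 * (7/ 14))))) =-838.05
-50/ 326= -0.15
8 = 8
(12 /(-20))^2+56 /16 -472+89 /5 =-22517 /50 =-450.34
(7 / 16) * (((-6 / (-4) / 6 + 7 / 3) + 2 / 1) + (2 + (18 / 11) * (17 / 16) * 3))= 21805 / 4224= 5.16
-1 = -1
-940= -940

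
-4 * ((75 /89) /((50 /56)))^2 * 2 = -56448 /7921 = -7.13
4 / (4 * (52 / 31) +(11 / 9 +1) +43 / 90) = 1240 / 2917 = 0.43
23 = 23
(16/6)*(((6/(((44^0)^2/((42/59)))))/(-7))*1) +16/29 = -1840/1711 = -1.08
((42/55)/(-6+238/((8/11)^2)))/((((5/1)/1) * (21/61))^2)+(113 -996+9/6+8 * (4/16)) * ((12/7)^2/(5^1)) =-1484411045192/2871589875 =-516.93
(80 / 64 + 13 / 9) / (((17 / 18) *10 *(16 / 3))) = 291 / 5440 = 0.05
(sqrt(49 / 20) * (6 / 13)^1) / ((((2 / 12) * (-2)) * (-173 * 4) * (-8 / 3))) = -189 * sqrt(5) / 359840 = -0.00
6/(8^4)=3/2048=0.00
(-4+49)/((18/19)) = 95/2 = 47.50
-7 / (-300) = 7 / 300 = 0.02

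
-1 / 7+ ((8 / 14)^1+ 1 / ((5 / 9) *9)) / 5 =2 / 175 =0.01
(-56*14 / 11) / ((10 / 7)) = -2744 / 55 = -49.89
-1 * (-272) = 272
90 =90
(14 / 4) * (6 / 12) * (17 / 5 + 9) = 217 / 10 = 21.70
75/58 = 1.29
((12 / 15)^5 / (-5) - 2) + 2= -1024 / 15625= -0.07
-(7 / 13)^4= -2401 / 28561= -0.08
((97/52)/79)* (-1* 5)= -485/4108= -0.12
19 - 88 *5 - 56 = -477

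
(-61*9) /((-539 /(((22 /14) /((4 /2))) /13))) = 549 /8918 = 0.06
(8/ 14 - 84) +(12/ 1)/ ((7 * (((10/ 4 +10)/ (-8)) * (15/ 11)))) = -73704/ 875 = -84.23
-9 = -9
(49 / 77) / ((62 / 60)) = 210 / 341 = 0.62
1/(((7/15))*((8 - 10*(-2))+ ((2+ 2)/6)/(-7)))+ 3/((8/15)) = 13365/2344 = 5.70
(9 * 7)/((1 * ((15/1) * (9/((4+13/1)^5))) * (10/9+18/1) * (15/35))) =69572993/860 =80898.83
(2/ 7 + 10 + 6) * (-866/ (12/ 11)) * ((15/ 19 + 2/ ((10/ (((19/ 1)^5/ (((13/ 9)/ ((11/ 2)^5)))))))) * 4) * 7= -624604025704951.49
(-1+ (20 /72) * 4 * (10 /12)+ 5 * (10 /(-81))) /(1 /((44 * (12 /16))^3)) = -74536 /3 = -24845.33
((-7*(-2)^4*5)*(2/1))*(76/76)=-1120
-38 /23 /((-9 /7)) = 266 /207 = 1.29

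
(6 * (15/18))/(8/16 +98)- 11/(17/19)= -41003/3349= -12.24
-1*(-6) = 6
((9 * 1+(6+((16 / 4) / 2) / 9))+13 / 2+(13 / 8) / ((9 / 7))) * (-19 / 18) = -24.26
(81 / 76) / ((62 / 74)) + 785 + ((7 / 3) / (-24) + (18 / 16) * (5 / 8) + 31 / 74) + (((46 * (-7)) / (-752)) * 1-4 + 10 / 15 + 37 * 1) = 484604784203 / 589980096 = 821.39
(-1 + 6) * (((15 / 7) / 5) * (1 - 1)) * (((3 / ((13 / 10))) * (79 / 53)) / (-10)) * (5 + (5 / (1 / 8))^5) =0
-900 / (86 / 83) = -37350 / 43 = -868.60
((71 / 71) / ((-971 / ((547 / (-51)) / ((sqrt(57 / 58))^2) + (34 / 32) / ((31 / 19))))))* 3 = 14797135 / 466685904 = 0.03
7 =7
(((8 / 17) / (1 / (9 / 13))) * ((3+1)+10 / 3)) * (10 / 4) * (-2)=-2640 / 221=-11.95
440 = 440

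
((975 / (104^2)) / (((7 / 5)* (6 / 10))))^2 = 0.01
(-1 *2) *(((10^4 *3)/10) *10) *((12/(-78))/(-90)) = -4000/39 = -102.56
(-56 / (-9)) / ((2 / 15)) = 140 / 3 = 46.67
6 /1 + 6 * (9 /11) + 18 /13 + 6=2616 /143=18.29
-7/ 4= -1.75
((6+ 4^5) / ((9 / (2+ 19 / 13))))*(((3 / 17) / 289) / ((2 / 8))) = 61800 / 63869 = 0.97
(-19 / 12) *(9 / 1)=-57 / 4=-14.25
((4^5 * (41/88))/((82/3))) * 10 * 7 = 13440/11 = 1221.82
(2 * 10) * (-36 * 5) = -3600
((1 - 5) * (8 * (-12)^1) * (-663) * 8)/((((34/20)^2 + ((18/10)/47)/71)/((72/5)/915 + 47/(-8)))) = 4128561.76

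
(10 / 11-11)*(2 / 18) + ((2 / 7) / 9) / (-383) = -297613 / 265419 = -1.12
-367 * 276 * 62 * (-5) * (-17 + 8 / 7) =-497922531.43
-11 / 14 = -0.79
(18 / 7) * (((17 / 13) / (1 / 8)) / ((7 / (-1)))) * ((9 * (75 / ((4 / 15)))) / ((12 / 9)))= -4647375 / 637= -7295.72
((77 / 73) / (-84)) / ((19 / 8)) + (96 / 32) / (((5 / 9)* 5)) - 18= -1760653 / 104025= -16.93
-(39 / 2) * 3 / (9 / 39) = -253.50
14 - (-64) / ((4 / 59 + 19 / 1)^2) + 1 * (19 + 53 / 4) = 235031761 / 5062500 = 46.43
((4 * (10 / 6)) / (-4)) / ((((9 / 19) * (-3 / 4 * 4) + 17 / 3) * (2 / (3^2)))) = -855 / 484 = -1.77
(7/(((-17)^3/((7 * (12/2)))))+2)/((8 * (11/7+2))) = 16681/245650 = 0.07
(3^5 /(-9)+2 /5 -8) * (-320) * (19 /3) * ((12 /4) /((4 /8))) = 420736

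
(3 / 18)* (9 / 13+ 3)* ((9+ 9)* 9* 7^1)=9072 / 13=697.85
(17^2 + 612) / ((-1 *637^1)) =-901 / 637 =-1.41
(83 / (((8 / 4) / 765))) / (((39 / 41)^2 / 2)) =11859455 / 169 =70174.29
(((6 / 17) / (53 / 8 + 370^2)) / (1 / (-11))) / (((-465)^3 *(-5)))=-176 / 3120117728011875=-0.00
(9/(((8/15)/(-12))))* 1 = -202.50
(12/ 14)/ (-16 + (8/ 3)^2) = -27/ 280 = -0.10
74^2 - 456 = 5020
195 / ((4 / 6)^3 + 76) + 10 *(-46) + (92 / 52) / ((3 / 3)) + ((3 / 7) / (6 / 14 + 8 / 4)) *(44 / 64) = -165916273 / 364208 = -455.55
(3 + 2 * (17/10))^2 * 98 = 100352/25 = 4014.08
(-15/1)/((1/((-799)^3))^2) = -3902760806543928015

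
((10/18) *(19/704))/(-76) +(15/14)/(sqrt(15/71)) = -5/25344 +sqrt(1065)/14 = 2.33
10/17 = 0.59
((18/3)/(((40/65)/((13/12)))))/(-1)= -10.56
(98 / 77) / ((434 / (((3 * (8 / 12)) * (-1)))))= -0.01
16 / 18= 8 / 9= 0.89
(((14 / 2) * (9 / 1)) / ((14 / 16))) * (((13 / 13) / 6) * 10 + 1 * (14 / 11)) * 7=16296 / 11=1481.45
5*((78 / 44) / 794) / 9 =65 / 52404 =0.00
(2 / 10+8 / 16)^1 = 0.70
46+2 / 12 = 277 / 6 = 46.17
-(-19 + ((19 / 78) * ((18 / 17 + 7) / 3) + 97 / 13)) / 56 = 43297 / 222768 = 0.19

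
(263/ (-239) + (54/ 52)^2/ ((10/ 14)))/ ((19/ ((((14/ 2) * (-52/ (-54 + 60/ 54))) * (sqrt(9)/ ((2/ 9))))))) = 80354511/ 40142440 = 2.00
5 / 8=0.62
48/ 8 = 6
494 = 494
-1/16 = -0.06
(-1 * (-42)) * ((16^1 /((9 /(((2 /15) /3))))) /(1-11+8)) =-224 /135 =-1.66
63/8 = 7.88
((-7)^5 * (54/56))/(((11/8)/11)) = -129654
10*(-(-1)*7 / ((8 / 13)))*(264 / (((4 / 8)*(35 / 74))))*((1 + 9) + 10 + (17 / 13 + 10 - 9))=2832720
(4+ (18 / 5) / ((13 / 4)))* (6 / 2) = 996 / 65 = 15.32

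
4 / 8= 1 / 2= 0.50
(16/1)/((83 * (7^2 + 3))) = 4/1079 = 0.00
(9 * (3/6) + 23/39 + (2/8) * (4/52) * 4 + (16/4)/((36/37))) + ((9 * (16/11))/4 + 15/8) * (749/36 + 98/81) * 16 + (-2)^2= 542485/297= 1826.55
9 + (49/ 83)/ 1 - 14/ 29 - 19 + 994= 984.11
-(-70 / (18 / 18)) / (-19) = -70 / 19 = -3.68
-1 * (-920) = 920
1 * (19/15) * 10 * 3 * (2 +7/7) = 114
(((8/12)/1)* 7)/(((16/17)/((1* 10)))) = 595/12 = 49.58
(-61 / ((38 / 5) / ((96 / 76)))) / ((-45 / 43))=10492 / 1083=9.69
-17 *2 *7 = -238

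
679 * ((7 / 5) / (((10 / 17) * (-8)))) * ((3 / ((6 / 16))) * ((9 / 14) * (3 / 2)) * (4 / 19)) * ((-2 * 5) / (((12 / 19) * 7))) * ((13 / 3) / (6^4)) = 21437 / 8640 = 2.48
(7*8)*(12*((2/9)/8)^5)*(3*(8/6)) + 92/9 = 1609639/157464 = 10.22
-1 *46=-46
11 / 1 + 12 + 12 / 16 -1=91 / 4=22.75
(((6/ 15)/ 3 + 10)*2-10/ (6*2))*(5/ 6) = 16.19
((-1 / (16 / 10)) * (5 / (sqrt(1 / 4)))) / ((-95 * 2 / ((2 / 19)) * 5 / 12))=0.01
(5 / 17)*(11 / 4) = 55 / 68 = 0.81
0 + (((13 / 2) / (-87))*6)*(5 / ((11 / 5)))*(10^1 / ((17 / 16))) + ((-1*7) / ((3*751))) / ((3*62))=-21791053961 / 2272551534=-9.59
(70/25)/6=7/15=0.47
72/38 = 36/19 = 1.89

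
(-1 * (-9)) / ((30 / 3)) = 9 / 10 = 0.90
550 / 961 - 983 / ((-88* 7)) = 1283463 / 591976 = 2.17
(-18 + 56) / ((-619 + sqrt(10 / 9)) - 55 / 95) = -38247228 / 623608123 - 20577 * sqrt(10) / 623608123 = -0.06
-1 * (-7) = 7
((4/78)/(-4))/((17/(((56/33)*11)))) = -28/1989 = -0.01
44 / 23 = 1.91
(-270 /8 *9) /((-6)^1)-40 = 85 /8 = 10.62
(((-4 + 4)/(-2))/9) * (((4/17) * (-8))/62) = 0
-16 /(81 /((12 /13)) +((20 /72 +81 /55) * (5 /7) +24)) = -0.14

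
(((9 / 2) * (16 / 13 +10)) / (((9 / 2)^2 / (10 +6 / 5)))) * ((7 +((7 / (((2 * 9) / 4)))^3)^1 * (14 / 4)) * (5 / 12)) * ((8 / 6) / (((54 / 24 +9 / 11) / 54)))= 21163020032 / 3838185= 5513.81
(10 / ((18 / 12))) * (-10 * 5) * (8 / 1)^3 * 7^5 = -8605184000 / 3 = -2868394666.67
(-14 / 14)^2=1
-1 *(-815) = 815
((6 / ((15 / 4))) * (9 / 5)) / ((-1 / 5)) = -72 / 5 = -14.40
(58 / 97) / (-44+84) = 29 / 1940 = 0.01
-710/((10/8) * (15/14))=-7952/15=-530.13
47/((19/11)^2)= 5687/361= 15.75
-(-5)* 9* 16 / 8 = 90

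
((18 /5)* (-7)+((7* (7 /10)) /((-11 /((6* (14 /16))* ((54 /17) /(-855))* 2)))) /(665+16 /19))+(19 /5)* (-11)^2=17135822699 /39428950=434.60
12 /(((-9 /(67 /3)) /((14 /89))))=-3752 /801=-4.68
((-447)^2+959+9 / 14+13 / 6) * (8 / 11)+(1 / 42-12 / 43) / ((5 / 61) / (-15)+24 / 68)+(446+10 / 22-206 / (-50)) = 78633917585063 / 536878650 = 146464.97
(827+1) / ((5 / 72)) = 59616 / 5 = 11923.20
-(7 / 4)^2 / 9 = -49 / 144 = -0.34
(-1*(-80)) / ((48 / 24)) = 40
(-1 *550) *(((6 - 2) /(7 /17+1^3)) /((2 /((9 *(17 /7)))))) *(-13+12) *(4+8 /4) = 715275 /7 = 102182.14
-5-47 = -52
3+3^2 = 12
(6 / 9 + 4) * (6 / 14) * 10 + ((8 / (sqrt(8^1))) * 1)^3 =42.63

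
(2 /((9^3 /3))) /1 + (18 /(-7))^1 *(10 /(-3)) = 14594 /1701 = 8.58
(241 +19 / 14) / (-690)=-1131 / 3220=-0.35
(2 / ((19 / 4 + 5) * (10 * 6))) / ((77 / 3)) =2 / 15015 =0.00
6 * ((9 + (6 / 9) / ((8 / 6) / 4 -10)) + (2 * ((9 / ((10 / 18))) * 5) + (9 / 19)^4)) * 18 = 69788678328 / 3779309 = 18465.99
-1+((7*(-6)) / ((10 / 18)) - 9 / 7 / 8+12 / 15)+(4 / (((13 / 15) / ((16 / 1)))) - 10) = -44097 / 3640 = -12.11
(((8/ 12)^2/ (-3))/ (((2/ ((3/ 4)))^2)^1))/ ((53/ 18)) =-3/ 424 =-0.01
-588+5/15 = -1763/3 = -587.67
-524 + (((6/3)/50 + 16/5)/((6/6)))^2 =-320939/625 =-513.50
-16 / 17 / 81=-16 / 1377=-0.01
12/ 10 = 6/ 5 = 1.20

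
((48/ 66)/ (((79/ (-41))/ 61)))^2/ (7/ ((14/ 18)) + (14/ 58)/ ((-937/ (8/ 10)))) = 54389485495360/ 923378398877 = 58.90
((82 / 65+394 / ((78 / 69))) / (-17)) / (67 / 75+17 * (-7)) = 26235 / 150586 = 0.17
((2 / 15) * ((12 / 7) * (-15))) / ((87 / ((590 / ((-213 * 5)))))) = 944 / 43239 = 0.02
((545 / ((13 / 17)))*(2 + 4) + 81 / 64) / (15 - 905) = -3558813 / 740480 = -4.81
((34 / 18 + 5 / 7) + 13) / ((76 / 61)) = 59963 / 4788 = 12.52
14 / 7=2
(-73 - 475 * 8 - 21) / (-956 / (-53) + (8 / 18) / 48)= -2026296 / 9391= -215.77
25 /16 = 1.56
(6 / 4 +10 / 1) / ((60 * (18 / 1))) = 0.01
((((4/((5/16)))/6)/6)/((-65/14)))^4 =2517630976/73198719140625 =0.00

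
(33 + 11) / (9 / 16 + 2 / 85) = 75.08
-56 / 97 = -0.58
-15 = -15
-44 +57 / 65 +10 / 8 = -10887 / 260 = -41.87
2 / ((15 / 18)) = 12 / 5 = 2.40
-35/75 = -7/15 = -0.47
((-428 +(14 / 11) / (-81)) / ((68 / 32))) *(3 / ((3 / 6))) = -6101792 / 5049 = -1208.51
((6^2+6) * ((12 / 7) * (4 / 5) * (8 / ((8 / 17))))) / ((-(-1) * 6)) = 816 / 5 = 163.20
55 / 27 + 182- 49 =3646 / 27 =135.04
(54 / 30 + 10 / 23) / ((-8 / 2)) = -257 / 460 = -0.56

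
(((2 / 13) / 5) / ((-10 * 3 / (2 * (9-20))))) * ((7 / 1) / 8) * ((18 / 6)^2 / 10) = 231 / 13000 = 0.02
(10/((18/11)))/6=55/54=1.02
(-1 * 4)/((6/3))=-2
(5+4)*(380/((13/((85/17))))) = 17100/13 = 1315.38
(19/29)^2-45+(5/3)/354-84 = -114827731/893142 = -128.57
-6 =-6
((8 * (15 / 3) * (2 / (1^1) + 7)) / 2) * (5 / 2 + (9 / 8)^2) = 10845 / 16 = 677.81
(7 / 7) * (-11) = -11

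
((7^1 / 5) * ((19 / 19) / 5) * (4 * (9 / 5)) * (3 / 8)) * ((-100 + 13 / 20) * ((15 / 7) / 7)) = -22.99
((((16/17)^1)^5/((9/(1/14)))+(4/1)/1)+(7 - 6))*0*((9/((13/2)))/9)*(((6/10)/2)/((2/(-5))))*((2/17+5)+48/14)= 0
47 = 47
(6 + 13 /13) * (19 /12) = 133 /12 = 11.08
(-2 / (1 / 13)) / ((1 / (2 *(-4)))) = 208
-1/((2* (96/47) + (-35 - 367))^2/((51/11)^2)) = -638401/4702393476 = -0.00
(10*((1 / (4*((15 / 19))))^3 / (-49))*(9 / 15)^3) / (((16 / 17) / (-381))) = 44425743 / 78400000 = 0.57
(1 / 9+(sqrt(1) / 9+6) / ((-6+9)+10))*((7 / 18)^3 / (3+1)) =5831 / 682344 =0.01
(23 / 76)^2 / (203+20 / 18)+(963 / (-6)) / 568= -106267683 / 376673176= -0.28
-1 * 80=-80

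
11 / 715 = 1 / 65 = 0.02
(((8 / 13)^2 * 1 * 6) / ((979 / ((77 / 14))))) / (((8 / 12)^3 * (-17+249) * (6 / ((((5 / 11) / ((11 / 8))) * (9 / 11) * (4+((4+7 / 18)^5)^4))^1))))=448241259884472941949262073450496419525 / 7614416030564266340438563356672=58867450.65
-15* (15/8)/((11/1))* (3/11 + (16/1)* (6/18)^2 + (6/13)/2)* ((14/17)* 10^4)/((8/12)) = -1926750000/26741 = -72052.28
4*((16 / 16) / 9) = 4 / 9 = 0.44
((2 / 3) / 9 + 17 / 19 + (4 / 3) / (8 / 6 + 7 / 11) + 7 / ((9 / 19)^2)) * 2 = 6570952 / 100035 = 65.69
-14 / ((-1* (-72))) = -7 / 36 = -0.19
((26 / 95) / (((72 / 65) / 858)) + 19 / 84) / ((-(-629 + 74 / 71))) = 24047629 / 71157660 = 0.34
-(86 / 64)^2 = -1849 / 1024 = -1.81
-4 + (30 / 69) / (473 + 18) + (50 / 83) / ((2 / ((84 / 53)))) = -174952338 / 49677907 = -3.52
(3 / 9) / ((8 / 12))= 1 / 2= 0.50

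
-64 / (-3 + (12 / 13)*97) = -832 / 1125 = -0.74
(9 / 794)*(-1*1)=-9 / 794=-0.01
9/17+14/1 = 247/17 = 14.53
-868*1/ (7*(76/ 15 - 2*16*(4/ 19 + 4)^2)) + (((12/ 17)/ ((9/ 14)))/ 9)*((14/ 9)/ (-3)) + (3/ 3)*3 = 1751886920/ 554871789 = 3.16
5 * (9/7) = 45/7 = 6.43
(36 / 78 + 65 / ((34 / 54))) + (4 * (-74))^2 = 19386053 / 221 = 87719.70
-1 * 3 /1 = -3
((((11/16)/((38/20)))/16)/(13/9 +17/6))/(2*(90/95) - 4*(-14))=9/98560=0.00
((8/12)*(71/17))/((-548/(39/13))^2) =213/2552584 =0.00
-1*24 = -24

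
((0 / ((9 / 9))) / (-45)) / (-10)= 0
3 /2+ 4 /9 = 35 /18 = 1.94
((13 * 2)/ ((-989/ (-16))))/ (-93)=-416/ 91977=-0.00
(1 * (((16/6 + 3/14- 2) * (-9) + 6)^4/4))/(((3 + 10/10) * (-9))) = -59049/614656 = -0.10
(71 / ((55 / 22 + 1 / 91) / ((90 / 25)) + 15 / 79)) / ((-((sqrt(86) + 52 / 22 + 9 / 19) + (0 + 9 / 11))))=1467029956392 / 364332729925-401321022102 *sqrt(86) / 364332729925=-6.19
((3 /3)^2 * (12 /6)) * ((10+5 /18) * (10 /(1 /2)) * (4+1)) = 18500 /9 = 2055.56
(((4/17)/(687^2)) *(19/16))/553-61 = -1082623258817/17747922276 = -61.00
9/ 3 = 3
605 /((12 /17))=10285 /12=857.08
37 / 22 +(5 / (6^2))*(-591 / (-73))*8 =51443 / 4818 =10.68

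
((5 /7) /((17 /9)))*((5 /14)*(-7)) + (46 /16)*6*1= 7761 /476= 16.30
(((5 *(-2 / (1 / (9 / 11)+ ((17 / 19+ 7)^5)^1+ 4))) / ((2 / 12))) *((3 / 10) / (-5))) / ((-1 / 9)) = -3610152342 / 3417769383265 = -0.00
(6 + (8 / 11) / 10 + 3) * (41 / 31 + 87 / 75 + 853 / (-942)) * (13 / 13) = 574515167 / 40152750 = 14.31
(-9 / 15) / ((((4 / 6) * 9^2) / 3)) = -1 / 30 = -0.03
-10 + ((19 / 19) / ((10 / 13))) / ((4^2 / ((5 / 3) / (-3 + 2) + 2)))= -4787 / 480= -9.97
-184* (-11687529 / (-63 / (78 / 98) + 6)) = -9318856456 / 317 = -29397023.52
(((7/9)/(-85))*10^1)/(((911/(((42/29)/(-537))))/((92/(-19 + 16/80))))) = -45080/34006246191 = -0.00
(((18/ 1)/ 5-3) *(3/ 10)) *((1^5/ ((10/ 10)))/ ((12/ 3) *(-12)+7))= -9/ 2050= -0.00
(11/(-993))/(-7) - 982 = -6825871/6951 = -982.00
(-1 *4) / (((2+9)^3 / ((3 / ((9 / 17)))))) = -68 / 3993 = -0.02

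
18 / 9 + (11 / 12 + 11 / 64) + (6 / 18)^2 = 1843 / 576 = 3.20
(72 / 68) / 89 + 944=1428290 / 1513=944.01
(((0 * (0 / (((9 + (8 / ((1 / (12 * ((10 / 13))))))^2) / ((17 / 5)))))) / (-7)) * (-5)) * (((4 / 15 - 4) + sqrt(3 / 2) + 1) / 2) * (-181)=0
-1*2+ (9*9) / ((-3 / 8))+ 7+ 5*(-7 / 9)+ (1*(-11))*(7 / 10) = -20033 / 90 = -222.59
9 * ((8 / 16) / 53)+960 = 960.08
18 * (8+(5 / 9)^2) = 1346 / 9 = 149.56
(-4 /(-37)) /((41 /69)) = 276 /1517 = 0.18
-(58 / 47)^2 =-1.52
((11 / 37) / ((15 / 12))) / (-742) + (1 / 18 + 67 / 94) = 22297069 / 29032605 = 0.77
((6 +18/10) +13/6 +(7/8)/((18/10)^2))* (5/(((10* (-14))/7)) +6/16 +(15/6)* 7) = 180.42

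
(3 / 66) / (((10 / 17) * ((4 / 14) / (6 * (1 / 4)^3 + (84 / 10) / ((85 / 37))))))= 357021 / 352000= 1.01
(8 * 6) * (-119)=-5712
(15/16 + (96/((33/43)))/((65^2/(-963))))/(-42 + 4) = 20504283/28256800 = 0.73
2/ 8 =1/ 4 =0.25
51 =51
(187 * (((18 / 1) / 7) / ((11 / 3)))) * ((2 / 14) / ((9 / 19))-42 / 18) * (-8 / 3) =34816 / 49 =710.53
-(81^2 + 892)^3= -413993348677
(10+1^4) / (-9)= -11 / 9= -1.22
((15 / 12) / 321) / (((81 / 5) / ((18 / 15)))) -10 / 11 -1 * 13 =-2652047 / 190674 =-13.91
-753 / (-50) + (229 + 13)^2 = 2928953 / 50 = 58579.06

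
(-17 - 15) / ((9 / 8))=-256 / 9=-28.44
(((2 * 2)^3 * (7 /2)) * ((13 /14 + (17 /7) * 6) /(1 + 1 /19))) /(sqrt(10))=8246 * sqrt(10) /25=1043.05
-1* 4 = -4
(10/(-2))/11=-5/11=-0.45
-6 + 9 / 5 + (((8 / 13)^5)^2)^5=-1045651368249030625372468012840914554797177556417326686109 / 248964611489563539008570907677668091582005960023628671245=-4.20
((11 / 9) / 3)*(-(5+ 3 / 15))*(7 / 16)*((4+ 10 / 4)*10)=-13013 / 216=-60.25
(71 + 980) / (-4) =-1051 / 4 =-262.75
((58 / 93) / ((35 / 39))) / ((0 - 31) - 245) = -377 / 149730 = -0.00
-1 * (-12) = 12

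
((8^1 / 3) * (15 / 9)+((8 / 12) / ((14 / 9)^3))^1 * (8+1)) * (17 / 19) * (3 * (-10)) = -6337855 / 39102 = -162.09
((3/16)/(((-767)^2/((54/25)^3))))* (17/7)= 1003833/128688218750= 0.00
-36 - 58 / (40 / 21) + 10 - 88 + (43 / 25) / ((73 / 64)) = -1043477 / 7300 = -142.94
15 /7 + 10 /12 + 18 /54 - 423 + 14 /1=-17039 /42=-405.69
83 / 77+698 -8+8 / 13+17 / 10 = 6940867 / 10010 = 693.39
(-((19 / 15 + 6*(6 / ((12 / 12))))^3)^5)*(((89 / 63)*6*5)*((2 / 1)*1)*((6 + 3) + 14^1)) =-1331542253298069557796459780348469653178147012 / 1839154339599609375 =-723997015708834515440533900.00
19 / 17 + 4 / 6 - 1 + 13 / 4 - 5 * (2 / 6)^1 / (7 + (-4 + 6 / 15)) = 241 / 68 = 3.54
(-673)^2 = 452929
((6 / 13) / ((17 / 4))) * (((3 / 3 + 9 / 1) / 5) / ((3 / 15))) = 240 / 221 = 1.09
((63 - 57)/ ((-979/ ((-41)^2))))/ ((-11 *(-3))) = -3362/ 10769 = -0.31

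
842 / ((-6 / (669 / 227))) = -93883 / 227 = -413.58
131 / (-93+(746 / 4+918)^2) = 524 / 4879309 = 0.00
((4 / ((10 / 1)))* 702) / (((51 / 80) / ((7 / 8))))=385.41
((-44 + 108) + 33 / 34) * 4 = 4418 / 17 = 259.88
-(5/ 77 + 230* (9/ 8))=-79715/ 308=-258.81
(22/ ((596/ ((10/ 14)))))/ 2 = 55/ 4172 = 0.01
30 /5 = 6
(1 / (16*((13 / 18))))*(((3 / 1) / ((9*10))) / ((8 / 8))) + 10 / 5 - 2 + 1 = 1043 / 1040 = 1.00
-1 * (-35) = 35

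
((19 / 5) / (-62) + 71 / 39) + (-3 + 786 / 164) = 880322 / 247845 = 3.55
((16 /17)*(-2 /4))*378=-3024 /17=-177.88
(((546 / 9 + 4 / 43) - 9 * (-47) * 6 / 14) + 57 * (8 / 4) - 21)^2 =91534082116 / 815409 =112255.42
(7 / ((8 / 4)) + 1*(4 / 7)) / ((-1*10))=-57 / 140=-0.41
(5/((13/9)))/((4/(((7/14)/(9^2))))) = 5/936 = 0.01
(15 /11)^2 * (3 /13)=675 /1573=0.43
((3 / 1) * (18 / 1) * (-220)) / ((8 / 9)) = -13365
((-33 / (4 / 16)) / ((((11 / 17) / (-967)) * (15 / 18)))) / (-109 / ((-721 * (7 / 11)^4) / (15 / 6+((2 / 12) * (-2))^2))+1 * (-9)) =-35905.57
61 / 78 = 0.78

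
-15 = -15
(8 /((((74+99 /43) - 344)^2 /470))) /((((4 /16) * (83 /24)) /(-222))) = -16462904320 /1221973227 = -13.47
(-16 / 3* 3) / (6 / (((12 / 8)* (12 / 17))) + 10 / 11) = -528 / 217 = -2.43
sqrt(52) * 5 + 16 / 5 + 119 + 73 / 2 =10 * sqrt(13) + 1587 / 10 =194.76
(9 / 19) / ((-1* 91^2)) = -9 / 157339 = -0.00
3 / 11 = 0.27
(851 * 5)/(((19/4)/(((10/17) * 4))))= 680800/323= 2107.74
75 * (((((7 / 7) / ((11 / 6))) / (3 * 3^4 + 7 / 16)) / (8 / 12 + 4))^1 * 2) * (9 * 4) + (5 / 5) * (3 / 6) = 371023 / 119966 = 3.09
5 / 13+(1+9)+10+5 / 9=2450 / 117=20.94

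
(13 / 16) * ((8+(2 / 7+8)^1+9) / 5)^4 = 531.43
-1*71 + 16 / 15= -1049 / 15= -69.93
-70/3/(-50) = 7/15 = 0.47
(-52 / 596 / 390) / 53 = -1 / 236910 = -0.00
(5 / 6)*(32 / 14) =40 / 21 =1.90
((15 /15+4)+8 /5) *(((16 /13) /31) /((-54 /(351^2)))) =-92664 /155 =-597.83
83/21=3.95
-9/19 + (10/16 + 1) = 175/152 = 1.15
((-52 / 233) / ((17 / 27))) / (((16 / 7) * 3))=-819 / 15844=-0.05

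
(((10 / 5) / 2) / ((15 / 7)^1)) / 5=7 / 75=0.09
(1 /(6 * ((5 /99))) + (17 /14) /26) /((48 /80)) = 6091 /1092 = 5.58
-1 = -1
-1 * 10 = -10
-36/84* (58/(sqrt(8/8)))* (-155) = 26970/7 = 3852.86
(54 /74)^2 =0.53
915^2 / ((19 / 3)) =2511675 / 19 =132193.42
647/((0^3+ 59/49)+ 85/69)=2187507/8236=265.60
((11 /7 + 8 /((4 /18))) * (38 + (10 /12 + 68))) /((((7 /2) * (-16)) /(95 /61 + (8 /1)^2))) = -4698.92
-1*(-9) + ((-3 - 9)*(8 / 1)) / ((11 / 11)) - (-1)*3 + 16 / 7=-81.71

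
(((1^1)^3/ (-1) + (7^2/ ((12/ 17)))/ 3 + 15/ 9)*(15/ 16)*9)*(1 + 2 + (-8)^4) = 52692645/ 64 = 823322.58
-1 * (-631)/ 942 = 631/ 942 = 0.67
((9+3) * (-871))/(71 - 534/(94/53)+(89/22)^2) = 79254032/1620563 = 48.91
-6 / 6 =-1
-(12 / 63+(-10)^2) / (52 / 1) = -526 / 273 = -1.93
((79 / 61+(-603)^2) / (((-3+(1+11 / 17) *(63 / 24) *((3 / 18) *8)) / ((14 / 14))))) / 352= 94265969 / 252296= 373.63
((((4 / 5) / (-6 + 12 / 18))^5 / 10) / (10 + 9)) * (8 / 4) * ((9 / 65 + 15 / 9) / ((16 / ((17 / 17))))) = -891 / 9880000000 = -0.00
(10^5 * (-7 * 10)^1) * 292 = -2044000000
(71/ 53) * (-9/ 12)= -213/ 212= -1.00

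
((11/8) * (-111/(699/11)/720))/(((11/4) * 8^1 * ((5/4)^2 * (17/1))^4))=-104192/342077220703125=-0.00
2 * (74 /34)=74 /17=4.35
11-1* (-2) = 13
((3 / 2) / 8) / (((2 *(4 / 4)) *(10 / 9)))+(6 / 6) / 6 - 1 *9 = -8399 / 960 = -8.75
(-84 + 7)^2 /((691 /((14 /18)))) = 41503 /6219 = 6.67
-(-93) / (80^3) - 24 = -12287907 / 512000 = -24.00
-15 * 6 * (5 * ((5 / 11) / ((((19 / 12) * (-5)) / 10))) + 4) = -21240 / 209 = -101.63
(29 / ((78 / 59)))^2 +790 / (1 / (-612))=-482998.82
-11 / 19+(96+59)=2934 / 19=154.42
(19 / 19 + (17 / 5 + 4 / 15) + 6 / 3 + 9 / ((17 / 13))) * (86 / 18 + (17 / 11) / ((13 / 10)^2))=65808767 / 853281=77.12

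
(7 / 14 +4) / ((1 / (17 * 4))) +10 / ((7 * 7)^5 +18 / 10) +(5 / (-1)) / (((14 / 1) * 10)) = 6049913684709 / 19773267556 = 305.96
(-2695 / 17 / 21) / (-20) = 77 / 204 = 0.38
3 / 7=0.43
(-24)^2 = 576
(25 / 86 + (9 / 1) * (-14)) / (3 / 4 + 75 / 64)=-345952 / 5289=-65.41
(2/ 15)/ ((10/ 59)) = 59/ 75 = 0.79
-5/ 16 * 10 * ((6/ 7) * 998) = -37425/ 14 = -2673.21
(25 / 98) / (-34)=-25 / 3332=-0.01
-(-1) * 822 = 822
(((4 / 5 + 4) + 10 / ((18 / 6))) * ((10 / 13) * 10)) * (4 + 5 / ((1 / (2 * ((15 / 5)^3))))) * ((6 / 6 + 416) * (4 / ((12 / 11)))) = 1022228240 / 39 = 26210980.51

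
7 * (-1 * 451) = -3157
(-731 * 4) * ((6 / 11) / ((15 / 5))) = -5848 / 11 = -531.64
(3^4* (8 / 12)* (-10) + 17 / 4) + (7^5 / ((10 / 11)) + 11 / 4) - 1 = 179537 / 10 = 17953.70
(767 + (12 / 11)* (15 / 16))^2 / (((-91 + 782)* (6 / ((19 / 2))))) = 21697370131 / 16053312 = 1351.58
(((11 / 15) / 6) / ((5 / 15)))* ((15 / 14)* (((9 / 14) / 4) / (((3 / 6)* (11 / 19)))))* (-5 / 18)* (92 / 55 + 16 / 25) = -0.14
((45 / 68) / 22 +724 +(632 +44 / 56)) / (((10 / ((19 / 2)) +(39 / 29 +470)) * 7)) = 7828924825 / 19080371464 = 0.41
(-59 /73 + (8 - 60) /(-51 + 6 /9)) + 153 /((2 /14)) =11808112 /11023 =1071.22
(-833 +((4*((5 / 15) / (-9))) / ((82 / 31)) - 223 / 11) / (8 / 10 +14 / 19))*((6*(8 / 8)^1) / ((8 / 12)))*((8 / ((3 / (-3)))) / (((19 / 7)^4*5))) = 224.51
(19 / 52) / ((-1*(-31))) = 19 / 1612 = 0.01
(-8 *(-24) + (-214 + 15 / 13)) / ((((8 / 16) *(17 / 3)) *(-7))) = 1626 / 1547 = 1.05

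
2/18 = 1/9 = 0.11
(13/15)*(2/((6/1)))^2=13/135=0.10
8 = 8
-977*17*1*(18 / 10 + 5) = -564706 / 5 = -112941.20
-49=-49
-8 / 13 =-0.62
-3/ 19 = -0.16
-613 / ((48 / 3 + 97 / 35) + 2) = -21455 / 727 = -29.51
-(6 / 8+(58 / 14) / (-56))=-265 / 392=-0.68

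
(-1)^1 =-1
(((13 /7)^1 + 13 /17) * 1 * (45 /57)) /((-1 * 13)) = -360 /2261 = -0.16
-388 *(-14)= 5432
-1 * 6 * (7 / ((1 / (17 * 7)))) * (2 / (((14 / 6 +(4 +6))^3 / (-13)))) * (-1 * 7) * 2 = -49120344 / 50653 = -969.74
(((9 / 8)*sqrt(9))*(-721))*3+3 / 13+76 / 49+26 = -37059861 / 5096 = -7272.34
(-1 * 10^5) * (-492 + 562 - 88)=1800000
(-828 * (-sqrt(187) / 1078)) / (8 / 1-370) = -207 * sqrt(187) / 97559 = -0.03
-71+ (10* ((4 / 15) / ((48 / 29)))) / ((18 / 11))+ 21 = -15881 / 324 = -49.02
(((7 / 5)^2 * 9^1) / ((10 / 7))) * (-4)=-6174 / 125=-49.39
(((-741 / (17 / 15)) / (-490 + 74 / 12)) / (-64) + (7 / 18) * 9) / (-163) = -5493967 / 257414816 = -0.02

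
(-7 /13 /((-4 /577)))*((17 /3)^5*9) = 5734802423 /1404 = 4084617.11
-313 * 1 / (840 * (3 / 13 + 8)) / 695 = -4069 / 62466600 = -0.00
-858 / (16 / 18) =-3861 / 4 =-965.25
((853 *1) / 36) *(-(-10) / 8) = 4265 / 144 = 29.62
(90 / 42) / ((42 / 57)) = 285 / 98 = 2.91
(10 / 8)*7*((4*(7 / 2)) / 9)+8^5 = 590069 / 18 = 32781.61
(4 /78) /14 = 1 /273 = 0.00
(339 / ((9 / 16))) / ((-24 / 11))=-2486 / 9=-276.22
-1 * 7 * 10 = -70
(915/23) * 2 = 1830/23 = 79.57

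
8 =8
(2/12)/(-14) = -1/84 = -0.01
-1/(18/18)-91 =-92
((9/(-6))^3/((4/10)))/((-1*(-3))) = -45/16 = -2.81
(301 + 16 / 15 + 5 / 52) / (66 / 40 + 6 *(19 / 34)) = 4006679 / 66339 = 60.40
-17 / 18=-0.94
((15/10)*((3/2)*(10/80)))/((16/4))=9/128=0.07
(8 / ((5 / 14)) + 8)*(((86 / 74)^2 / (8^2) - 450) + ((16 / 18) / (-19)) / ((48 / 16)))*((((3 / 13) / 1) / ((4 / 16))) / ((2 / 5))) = -20225905991 / 640692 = -31568.84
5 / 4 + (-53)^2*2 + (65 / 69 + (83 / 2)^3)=42555649 / 552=77093.57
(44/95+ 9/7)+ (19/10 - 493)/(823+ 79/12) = 7658687/6620075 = 1.16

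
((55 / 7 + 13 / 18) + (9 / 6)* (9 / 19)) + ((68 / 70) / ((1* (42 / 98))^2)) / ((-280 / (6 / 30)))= 5557739 / 598500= 9.29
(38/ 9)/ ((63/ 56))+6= 9.75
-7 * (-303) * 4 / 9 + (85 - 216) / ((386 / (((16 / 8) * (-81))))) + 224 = 707333 / 579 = 1221.65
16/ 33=0.48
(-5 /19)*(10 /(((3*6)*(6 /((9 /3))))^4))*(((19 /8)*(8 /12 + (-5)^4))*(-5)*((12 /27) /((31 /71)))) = 16658375 /1405838592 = 0.01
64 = 64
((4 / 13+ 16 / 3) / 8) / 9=55 / 702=0.08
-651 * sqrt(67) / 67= -79.53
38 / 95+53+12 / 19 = 5133 / 95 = 54.03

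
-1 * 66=-66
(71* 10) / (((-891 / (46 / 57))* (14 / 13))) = -212290 / 355509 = -0.60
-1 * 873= -873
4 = 4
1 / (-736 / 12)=-3 / 184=-0.02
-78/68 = -39/34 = -1.15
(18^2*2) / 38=324 / 19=17.05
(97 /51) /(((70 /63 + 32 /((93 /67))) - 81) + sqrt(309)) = -143045997 /3865656860 - 2516859*sqrt(309) /3865656860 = -0.05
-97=-97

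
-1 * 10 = -10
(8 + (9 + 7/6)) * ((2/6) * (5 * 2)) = 545/9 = 60.56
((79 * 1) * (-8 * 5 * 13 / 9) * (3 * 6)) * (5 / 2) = -205400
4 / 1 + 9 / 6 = 11 / 2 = 5.50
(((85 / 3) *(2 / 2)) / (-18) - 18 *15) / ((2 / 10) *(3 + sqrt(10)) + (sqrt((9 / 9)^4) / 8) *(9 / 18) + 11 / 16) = -146650 / 569 + 586600 *sqrt(10) / 15363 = -136.99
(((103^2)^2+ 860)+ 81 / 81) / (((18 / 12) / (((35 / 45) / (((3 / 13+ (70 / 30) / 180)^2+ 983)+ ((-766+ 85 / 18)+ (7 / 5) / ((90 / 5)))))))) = 2876012152977600 / 10933320241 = 263050.21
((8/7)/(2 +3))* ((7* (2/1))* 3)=48/5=9.60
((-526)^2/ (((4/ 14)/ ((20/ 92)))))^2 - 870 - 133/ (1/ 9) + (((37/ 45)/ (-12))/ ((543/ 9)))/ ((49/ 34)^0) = 763783256634769487/ 17234820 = 44316288573.64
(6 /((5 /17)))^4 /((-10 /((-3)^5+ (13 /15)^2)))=327772485072 /78125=4195487.81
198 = 198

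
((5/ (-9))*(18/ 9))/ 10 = -1/ 9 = -0.11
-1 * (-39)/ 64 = 39/ 64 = 0.61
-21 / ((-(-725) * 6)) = -7 / 1450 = -0.00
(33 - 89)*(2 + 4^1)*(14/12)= -392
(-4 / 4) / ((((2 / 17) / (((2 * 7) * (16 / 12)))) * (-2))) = 238 / 3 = 79.33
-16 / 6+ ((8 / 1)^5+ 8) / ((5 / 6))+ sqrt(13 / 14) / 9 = 39328.64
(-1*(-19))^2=361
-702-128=-830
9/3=3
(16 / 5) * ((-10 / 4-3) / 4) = -22 / 5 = -4.40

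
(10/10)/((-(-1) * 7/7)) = 1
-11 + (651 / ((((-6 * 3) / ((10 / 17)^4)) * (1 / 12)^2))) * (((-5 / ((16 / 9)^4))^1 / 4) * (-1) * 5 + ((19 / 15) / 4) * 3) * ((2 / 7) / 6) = -9884633463 / 171051008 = -57.79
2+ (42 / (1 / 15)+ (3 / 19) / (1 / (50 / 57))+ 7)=230729 / 361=639.14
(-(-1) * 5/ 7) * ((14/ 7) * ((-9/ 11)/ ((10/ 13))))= -117/ 77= -1.52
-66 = -66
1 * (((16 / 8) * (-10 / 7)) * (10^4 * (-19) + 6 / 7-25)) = 26603380 / 49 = 542926.12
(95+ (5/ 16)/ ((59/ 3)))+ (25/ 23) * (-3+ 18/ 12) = 2027585/ 21712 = 93.39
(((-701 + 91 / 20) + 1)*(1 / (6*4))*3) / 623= -1987 / 14240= -0.14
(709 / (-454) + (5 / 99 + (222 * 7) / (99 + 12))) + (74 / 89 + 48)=245293063 / 4000194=61.32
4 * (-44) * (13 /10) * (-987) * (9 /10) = 5081076 /25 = 203243.04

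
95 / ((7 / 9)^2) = 7695 / 49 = 157.04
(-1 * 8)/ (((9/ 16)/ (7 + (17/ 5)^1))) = -6656/ 45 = -147.91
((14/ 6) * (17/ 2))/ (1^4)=119/ 6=19.83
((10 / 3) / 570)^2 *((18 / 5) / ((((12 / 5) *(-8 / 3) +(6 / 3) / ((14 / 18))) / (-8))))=56 / 217683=0.00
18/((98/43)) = 387/49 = 7.90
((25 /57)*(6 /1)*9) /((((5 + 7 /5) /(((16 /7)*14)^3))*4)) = 576000 /19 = 30315.79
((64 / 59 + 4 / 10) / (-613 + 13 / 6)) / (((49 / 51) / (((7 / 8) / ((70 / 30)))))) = -100521 / 105955150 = -0.00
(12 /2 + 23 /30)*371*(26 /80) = 979069 /1200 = 815.89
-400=-400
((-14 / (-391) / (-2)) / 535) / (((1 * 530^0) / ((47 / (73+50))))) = -329 / 25729755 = -0.00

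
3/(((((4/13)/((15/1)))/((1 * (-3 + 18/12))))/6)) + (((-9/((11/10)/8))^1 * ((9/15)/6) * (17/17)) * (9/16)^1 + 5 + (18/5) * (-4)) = -292453/220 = -1329.33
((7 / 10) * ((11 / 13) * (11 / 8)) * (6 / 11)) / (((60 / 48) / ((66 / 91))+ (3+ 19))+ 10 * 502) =7623 / 86550295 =0.00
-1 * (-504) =504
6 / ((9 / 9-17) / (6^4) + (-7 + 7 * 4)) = 243 / 850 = 0.29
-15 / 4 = -3.75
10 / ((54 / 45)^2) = 125 / 18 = 6.94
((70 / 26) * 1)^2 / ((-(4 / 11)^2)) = -148225 / 2704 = -54.82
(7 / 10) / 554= 7 / 5540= 0.00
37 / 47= 0.79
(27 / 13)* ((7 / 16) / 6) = 63 / 416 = 0.15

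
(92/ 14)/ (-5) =-46/ 35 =-1.31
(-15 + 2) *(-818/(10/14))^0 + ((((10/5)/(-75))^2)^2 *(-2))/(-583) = -239804296843/18446484375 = -13.00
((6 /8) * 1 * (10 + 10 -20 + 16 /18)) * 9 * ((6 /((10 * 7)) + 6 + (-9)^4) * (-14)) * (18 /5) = -49647168 /25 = -1985886.72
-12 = -12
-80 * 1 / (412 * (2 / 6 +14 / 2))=-30 / 1133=-0.03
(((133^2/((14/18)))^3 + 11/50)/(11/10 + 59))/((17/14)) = 8234576984485054/51085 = 161193637750.51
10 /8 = 5 /4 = 1.25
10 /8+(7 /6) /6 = 13 /9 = 1.44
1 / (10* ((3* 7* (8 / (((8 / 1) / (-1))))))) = -1 / 210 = -0.00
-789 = -789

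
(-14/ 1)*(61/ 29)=-854/ 29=-29.45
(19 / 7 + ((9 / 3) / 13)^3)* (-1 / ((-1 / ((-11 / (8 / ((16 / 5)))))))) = -922504 / 76895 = -12.00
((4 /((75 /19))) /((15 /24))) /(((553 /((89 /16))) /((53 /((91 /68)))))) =12188728 /18871125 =0.65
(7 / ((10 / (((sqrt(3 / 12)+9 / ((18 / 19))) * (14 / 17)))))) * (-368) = -36064 / 17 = -2121.41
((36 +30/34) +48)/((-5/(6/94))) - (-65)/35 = 21632/27965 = 0.77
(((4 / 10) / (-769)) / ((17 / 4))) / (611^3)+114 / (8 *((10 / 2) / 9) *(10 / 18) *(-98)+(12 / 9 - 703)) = -27535233402047038 / 227924579280497905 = -0.12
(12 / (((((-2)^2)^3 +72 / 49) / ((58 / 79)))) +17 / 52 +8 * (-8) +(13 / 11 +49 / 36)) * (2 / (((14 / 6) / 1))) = -4973686009 / 95132037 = -52.28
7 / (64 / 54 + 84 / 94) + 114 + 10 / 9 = 2812915 / 23742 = 118.48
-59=-59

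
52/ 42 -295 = -6169/ 21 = -293.76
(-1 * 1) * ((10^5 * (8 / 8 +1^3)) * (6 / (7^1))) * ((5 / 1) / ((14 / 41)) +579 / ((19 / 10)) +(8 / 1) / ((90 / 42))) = -51568840000 / 931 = -55390805.59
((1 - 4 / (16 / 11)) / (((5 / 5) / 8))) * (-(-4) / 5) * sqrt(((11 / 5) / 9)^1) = -56 * sqrt(55) / 75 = -5.54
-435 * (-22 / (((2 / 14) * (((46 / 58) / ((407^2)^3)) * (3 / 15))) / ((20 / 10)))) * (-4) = -353211164352870664671600 / 23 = -15357007145776985420504.35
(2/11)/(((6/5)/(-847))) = -385/3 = -128.33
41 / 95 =0.43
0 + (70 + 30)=100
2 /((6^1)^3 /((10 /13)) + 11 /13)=0.01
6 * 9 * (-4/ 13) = -216/ 13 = -16.62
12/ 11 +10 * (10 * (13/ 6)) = 7186/ 33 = 217.76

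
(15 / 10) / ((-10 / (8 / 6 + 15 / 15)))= -7 / 20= -0.35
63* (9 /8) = 567 /8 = 70.88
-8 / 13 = -0.62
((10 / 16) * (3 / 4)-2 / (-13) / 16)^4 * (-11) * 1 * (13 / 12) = -0.62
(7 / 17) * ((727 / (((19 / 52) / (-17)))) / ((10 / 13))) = -18106.13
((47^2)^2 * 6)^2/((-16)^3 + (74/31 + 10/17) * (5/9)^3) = -82331023892177936367/393354392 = -209304956463.22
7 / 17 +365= 6212 / 17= 365.41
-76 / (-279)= 76 / 279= 0.27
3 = 3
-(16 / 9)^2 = -256 / 81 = -3.16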